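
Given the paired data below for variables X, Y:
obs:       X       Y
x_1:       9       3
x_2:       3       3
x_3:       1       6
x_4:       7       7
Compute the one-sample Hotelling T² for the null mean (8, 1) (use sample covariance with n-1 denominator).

Step 1 — sample mean vector:
  mean(X) = (9 + 3 + 1 + 7) / 4 = 20/4 = 5
  mean(Y) = (3 + 3 + 6 + 7) / 4 = 19/4 = 4.75
  x̄ = (5, 4.75),  deviation x̄ - mu_0 = (5, 4.75) - (8, 1) = (-3, 3.75).

Step 2 — sample covariance matrix, S[i,j] = (1/(n-1)) · Σ_k (x_{k,i} - mean_i) · (x_{k,j} - mean_j), divisor n-1 = 3:
  S[X,X] = ((4)·(4) + (-2)·(-2) + (-4)·(-4) + (2)·(2)) / 3 = 40/3 = 13.3333
  S[X,Y] = ((4)·(-1.75) + (-2)·(-1.75) + (-4)·(1.25) + (2)·(2.25)) / 3 = -4/3 = -1.3333
  S[Y,Y] = ((-1.75)·(-1.75) + (-1.75)·(-1.75) + (1.25)·(1.25) + (2.25)·(2.25)) / 3 = 12.75/3 = 4.25
  S = [[13.3333, -1.3333],
 [-1.3333, 4.25]].

Step 3 — invert S. det(S) = 13.3333·4.25 - (-1.3333)² = 54.8889.
  S^{-1} = (1/det) · [[d, -b], [-b, a]] = [[0.0774, 0.0243],
 [0.0243, 0.2429]].

Step 4 — quadratic form (x̄ - mu_0)^T · S^{-1} · (x̄ - mu_0):
  S^{-1} · (x̄ - mu_0) = (-0.1412, 0.8381),
  (x̄ - mu_0)^T · [...] = (-3)·(-0.1412) + (3.75)·(0.8381) = 3.5663.

Step 5 — scale by n: T² = 4 · 3.5663 = 14.2652.

T² ≈ 14.2652


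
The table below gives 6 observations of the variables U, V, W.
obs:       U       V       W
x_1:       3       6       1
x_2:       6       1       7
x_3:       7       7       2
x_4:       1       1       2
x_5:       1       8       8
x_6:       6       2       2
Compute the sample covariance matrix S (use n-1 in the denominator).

Step 1 — column means:
  mean(U) = (3 + 6 + 7 + 1 + 1 + 6) / 6 = 24/6 = 4
  mean(V) = (6 + 1 + 7 + 1 + 8 + 2) / 6 = 25/6 = 4.1667
  mean(W) = (1 + 7 + 2 + 2 + 8 + 2) / 6 = 22/6 = 3.6667

Step 2 — sample covariance S[i,j] = (1/(n-1)) · Σ_k (x_{k,i} - mean_i) · (x_{k,j} - mean_j), with n-1 = 5.
  S[U,U] = ((-1)·(-1) + (2)·(2) + (3)·(3) + (-3)·(-3) + (-3)·(-3) + (2)·(2)) / 5 = 36/5 = 7.2
  S[U,V] = ((-1)·(1.8333) + (2)·(-3.1667) + (3)·(2.8333) + (-3)·(-3.1667) + (-3)·(3.8333) + (2)·(-2.1667)) / 5 = -6/5 = -1.2
  S[U,W] = ((-1)·(-2.6667) + (2)·(3.3333) + (3)·(-1.6667) + (-3)·(-1.6667) + (-3)·(4.3333) + (2)·(-1.6667)) / 5 = -7/5 = -1.4
  S[V,V] = ((1.8333)·(1.8333) + (-3.1667)·(-3.1667) + (2.8333)·(2.8333) + (-3.1667)·(-3.1667) + (3.8333)·(3.8333) + (-2.1667)·(-2.1667)) / 5 = 50.8333/5 = 10.1667
  S[V,W] = ((1.8333)·(-2.6667) + (-3.1667)·(3.3333) + (2.8333)·(-1.6667) + (-3.1667)·(-1.6667) + (3.8333)·(4.3333) + (-2.1667)·(-1.6667)) / 5 = 5.3333/5 = 1.0667
  S[W,W] = ((-2.6667)·(-2.6667) + (3.3333)·(3.3333) + (-1.6667)·(-1.6667) + (-1.6667)·(-1.6667) + (4.3333)·(4.3333) + (-1.6667)·(-1.6667)) / 5 = 45.3333/5 = 9.0667

S is symmetric (S[j,i] = S[i,j]). Assembling:

S = [[7.2, -1.2, -1.4],
 [-1.2, 10.1667, 1.0667],
 [-1.4, 1.0667, 9.0667]]


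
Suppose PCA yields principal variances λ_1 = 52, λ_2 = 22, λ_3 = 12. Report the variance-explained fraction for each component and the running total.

Step 1 — total variance = trace(Sigma) = Σ λ_i = 52 + 22 + 12 = 86.

Step 2 — fraction explained by component i = λ_i / Σ λ:
  PC1: 52/86 = 0.6047
  PC2: 22/86 = 0.2558
  PC3: 12/86 = 0.1395

Step 3 — cumulative fraction after k components = (λ_1 + ... + λ_k) / Σ λ:
  k = 1: 52/86 = 0.6047
  k = 2: (52 + 22)/86 = 74/86 = 0.8605
  k = 3: (52 + 22 + 12)/86 = 86/86 = 1

Summary (fraction, with percent):

explained: PC1 0.6047 (60.47%), PC2 0.2558 (25.58%), PC3 0.1395 (13.95%);  cumulative: 0.6047, 0.8605, 1


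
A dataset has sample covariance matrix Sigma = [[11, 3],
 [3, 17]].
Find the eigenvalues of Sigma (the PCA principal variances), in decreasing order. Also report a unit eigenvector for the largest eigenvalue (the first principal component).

Step 1 — characteristic polynomial of 2×2 Sigma:
  det(Sigma - λI) = λ² - trace · λ + det = 0.
  trace = 11 + 17 = 28, det = 11·17 - (3)² = 178.
Step 2 — discriminant:
  Δ = trace² - 4·det = 784 - 712 = 72.
Step 3 — eigenvalues:
  λ = (trace ± √Δ)/2 = (28 ± 8.4853)/2,
  λ_1 = 18.2426,  λ_2 = 9.7574.

Step 4 — unit eigenvector for λ_1: solve (Sigma - λ_1 I)v = 0. First row:
  (11 - 18.2426)·v_x + (3)·v_y = 0, i.e. (-7.2426)·v_x + (3)·v_y = 0,
  so v ∝ (b, λ_1 - a) = (3, 7.2426) = u.
  ||u|| = √((3)² + (7.2426)²) = √(61.4558) ≈ 7.8394,
  v_1 = u/||u|| ≈ (0.3827, 0.9239) (||v_1|| = 1).

λ_1 = 18.2426,  λ_2 = 9.7574;  v_1 ≈ (0.3827, 0.9239)


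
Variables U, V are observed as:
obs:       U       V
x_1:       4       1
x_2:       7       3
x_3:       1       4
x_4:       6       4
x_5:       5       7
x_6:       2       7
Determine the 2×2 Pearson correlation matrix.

Step 1 — column means:
  mean(U) = (4 + 7 + 1 + 6 + 5 + 2) / 6 = 25/6 = 4.1667
  mean(V) = (1 + 3 + 4 + 4 + 7 + 7) / 6 = 26/6 = 4.3333

Step 2 — sample variances and covariances s[i,j] = (1/(n-1)) · Σ_k (x_{k,i} - mean_i) · (x_{k,j} - mean_j), with n-1 = 5:
  s[U,U] = ((-0.1667)·(-0.1667) + (2.8333)·(2.8333) + (-3.1667)·(-3.1667) + (1.8333)·(1.8333) + (0.8333)·(0.8333) + (-2.1667)·(-2.1667)) / 5 = 26.8333/5 = 5.3667
  s[U,V] = ((-0.1667)·(-3.3333) + (2.8333)·(-1.3333) + (-3.1667)·(-0.3333) + (1.8333)·(-0.3333) + (0.8333)·(2.6667) + (-2.1667)·(2.6667)) / 5 = -6.3333/5 = -1.2667
  s[V,V] = ((-3.3333)·(-3.3333) + (-1.3333)·(-1.3333) + (-0.3333)·(-0.3333) + (-0.3333)·(-0.3333) + (2.6667)·(2.6667) + (2.6667)·(2.6667)) / 5 = 27.3333/5 = 5.4667
  Sample standard deviations s_i = √(s[i,i]):
  s(U) = √(5.3667) = 2.3166
  s(V) = √(5.4667) = 2.3381

Step 3 — r_{ij} = s_{ij} / (s_i · s_j):
  r[U,U] = 1 (diagonal).
  r[U,V] = -1.2667 / (2.3166 · 2.3381) = -1.2667 / 5.4164 = -0.2339
  r[V,V] = 1 (diagonal).

R is symmetric with unit diagonal. Assembling:

R = [[1, -0.2339],
 [-0.2339, 1]]


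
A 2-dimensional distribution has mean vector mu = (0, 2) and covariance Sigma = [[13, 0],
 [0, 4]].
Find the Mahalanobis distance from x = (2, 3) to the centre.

Step 1 — centre the observation: (x - mu) = (2, 1).

Step 2 — invert Sigma. det(Sigma) = 13·4 - (0)² = 52.
  Sigma^{-1} = (1/det) · [[d, -b], [-b, a]] = [[0.0769, 0],
 [0, 0.25]].

Step 3 — form the quadratic (x - mu)^T · Sigma^{-1} · (x - mu):
  Sigma^{-1} · (x - mu) = (0.1538, 0.25).
  (x - mu)^T · [Sigma^{-1} · (x - mu)] = (2)·(0.1538) + (1)·(0.25) = 0.5577.

Step 4 — take square root: d = √(0.5577) ≈ 0.7468.

d(x, mu) = √(0.5577) ≈ 0.7468


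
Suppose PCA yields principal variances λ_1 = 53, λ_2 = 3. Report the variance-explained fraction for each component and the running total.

Step 1 — total variance = trace(Sigma) = Σ λ_i = 53 + 3 = 56.

Step 2 — fraction explained by component i = λ_i / Σ λ:
  PC1: 53/56 = 0.9464
  PC2: 3/56 = 0.0536

Step 3 — cumulative fraction after k components = (λ_1 + ... + λ_k) / Σ λ:
  k = 1: 53/56 = 0.9464
  k = 2: (53 + 3)/56 = 56/56 = 1

Summary (fraction, with percent):

explained: PC1 0.9464 (94.64%), PC2 0.0536 (5.36%);  cumulative: 0.9464, 1


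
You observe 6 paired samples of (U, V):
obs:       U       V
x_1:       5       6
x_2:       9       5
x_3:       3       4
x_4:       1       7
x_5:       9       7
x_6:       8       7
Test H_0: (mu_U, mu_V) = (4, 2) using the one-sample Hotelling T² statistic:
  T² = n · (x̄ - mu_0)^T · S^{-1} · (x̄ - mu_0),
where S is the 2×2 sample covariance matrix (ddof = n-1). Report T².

Step 1 — sample mean vector:
  mean(U) = (5 + 9 + 3 + 1 + 9 + 8) / 6 = 35/6 = 5.8333
  mean(V) = (6 + 5 + 4 + 7 + 7 + 7) / 6 = 36/6 = 6
  x̄ = (5.8333, 6),  deviation x̄ - mu_0 = (5.8333, 6) - (4, 2) = (1.8333, 4).

Step 2 — sample covariance matrix, S[i,j] = (1/(n-1)) · Σ_k (x_{k,i} - mean_i) · (x_{k,j} - mean_j), divisor n-1 = 5:
  S[U,U] = ((-0.8333)·(-0.8333) + (3.1667)·(3.1667) + (-2.8333)·(-2.8333) + (-4.8333)·(-4.8333) + (3.1667)·(3.1667) + (2.1667)·(2.1667)) / 5 = 56.8333/5 = 11.3667
  S[U,V] = ((-0.8333)·(0) + (3.1667)·(-1) + (-2.8333)·(-2) + (-4.8333)·(1) + (3.1667)·(1) + (2.1667)·(1)) / 5 = 3/5 = 0.6
  S[V,V] = ((0)·(0) + (-1)·(-1) + (-2)·(-2) + (1)·(1) + (1)·(1) + (1)·(1)) / 5 = 8/5 = 1.6
  S = [[11.3667, 0.6],
 [0.6, 1.6]].

Step 3 — invert S. det(S) = 11.3667·1.6 - (0.6)² = 17.8267.
  S^{-1} = (1/det) · [[d, -b], [-b, a]] = [[0.0898, -0.0337],
 [-0.0337, 0.6376]].

Step 4 — quadratic form (x̄ - mu_0)^T · S^{-1} · (x̄ - mu_0):
  S^{-1} · (x̄ - mu_0) = (0.0299, 2.4888),
  (x̄ - mu_0)^T · [...] = (1.8333)·(0.0299) + (4)·(2.4888) = 10.01.

Step 5 — scale by n: T² = 6 · 10.01 = 60.0598.

T² ≈ 60.0598


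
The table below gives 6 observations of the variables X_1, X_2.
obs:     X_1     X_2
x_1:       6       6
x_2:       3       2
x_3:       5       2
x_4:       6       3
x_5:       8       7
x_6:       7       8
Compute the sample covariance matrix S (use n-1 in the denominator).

Step 1 — column means:
  mean(X_1) = (6 + 3 + 5 + 6 + 8 + 7) / 6 = 35/6 = 5.8333
  mean(X_2) = (6 + 2 + 2 + 3 + 7 + 8) / 6 = 28/6 = 4.6667

Step 2 — sample covariance S[i,j] = (1/(n-1)) · Σ_k (x_{k,i} - mean_i) · (x_{k,j} - mean_j), with n-1 = 5.
  S[X_1,X_1] = ((0.1667)·(0.1667) + (-2.8333)·(-2.8333) + (-0.8333)·(-0.8333) + (0.1667)·(0.1667) + (2.1667)·(2.1667) + (1.1667)·(1.1667)) / 5 = 14.8333/5 = 2.9667
  S[X_1,X_2] = ((0.1667)·(1.3333) + (-2.8333)·(-2.6667) + (-0.8333)·(-2.6667) + (0.1667)·(-1.6667) + (2.1667)·(2.3333) + (1.1667)·(3.3333)) / 5 = 18.6667/5 = 3.7333
  S[X_2,X_2] = ((1.3333)·(1.3333) + (-2.6667)·(-2.6667) + (-2.6667)·(-2.6667) + (-1.6667)·(-1.6667) + (2.3333)·(2.3333) + (3.3333)·(3.3333)) / 5 = 35.3333/5 = 7.0667

S is symmetric (S[j,i] = S[i,j]). Assembling:

S = [[2.9667, 3.7333],
 [3.7333, 7.0667]]


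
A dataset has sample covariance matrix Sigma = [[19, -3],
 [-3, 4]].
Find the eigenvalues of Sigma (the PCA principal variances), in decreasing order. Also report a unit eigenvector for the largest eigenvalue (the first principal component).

Step 1 — characteristic polynomial of 2×2 Sigma:
  det(Sigma - λI) = λ² - trace · λ + det = 0.
  trace = 19 + 4 = 23, det = 19·4 - (-3)² = 67.
Step 2 — discriminant:
  Δ = trace² - 4·det = 529 - 268 = 261.
Step 3 — eigenvalues:
  λ = (trace ± √Δ)/2 = (23 ± 16.1555)/2,
  λ_1 = 19.5777,  λ_2 = 3.4223.

Step 4 — unit eigenvector for λ_1: solve (Sigma - λ_1 I)v = 0. First row:
  (19 - 19.5777)·v_x + (-3)·v_y = 0, i.e. (-0.5777)·v_x + (-3)·v_y = 0,
  so v ∝ (b, λ_1 - a) = (-3, 0.5777); multiply by -1 so the first entry is positive: u = (3, -0.5777).
  ||u|| = √((3)² + (-0.5777)²) = √(9.3338) ≈ 3.0551,
  v_1 = u/||u|| ≈ (0.982, -0.1891) (||v_1|| = 1).

λ_1 = 19.5777,  λ_2 = 3.4223;  v_1 ≈ (0.982, -0.1891)


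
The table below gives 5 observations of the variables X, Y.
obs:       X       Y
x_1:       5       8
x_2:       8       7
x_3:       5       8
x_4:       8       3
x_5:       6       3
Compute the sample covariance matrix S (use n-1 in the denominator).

Step 1 — column means:
  mean(X) = (5 + 8 + 5 + 8 + 6) / 5 = 32/5 = 6.4
  mean(Y) = (8 + 7 + 8 + 3 + 3) / 5 = 29/5 = 5.8

Step 2 — sample covariance S[i,j] = (1/(n-1)) · Σ_k (x_{k,i} - mean_i) · (x_{k,j} - mean_j), with n-1 = 4.
  S[X,X] = ((-1.4)·(-1.4) + (1.6)·(1.6) + (-1.4)·(-1.4) + (1.6)·(1.6) + (-0.4)·(-0.4)) / 4 = 9.2/4 = 2.3
  S[X,Y] = ((-1.4)·(2.2) + (1.6)·(1.2) + (-1.4)·(2.2) + (1.6)·(-2.8) + (-0.4)·(-2.8)) / 4 = -7.6/4 = -1.9
  S[Y,Y] = ((2.2)·(2.2) + (1.2)·(1.2) + (2.2)·(2.2) + (-2.8)·(-2.8) + (-2.8)·(-2.8)) / 4 = 26.8/4 = 6.7

S is symmetric (S[j,i] = S[i,j]). Assembling:

S = [[2.3, -1.9],
 [-1.9, 6.7]]


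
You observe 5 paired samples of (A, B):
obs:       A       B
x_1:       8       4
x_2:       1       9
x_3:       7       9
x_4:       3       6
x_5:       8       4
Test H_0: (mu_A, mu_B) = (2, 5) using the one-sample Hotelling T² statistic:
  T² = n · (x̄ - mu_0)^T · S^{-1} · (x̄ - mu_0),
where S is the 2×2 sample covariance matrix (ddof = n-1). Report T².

Step 1 — sample mean vector:
  mean(A) = (8 + 1 + 7 + 3 + 8) / 5 = 27/5 = 5.4
  mean(B) = (4 + 9 + 9 + 6 + 4) / 5 = 32/5 = 6.4
  x̄ = (5.4, 6.4),  deviation x̄ - mu_0 = (5.4, 6.4) - (2, 5) = (3.4, 1.4).

Step 2 — sample covariance matrix, S[i,j] = (1/(n-1)) · Σ_k (x_{k,i} - mean_i) · (x_{k,j} - mean_j), divisor n-1 = 4:
  S[A,A] = ((2.6)·(2.6) + (-4.4)·(-4.4) + (1.6)·(1.6) + (-2.4)·(-2.4) + (2.6)·(2.6)) / 4 = 41.2/4 = 10.3
  S[A,B] = ((2.6)·(-2.4) + (-4.4)·(2.6) + (1.6)·(2.6) + (-2.4)·(-0.4) + (2.6)·(-2.4)) / 4 = -18.8/4 = -4.7
  S[B,B] = ((-2.4)·(-2.4) + (2.6)·(2.6) + (2.6)·(2.6) + (-0.4)·(-0.4) + (-2.4)·(-2.4)) / 4 = 25.2/4 = 6.3
  S = [[10.3, -4.7],
 [-4.7, 6.3]].

Step 3 — invert S. det(S) = 10.3·6.3 - (-4.7)² = 42.8.
  S^{-1} = (1/det) · [[d, -b], [-b, a]] = [[0.1472, 0.1098],
 [0.1098, 0.2407]].

Step 4 — quadratic form (x̄ - mu_0)^T · S^{-1} · (x̄ - mu_0):
  S^{-1} · (x̄ - mu_0) = (0.6542, 0.7103),
  (x̄ - mu_0)^T · [...] = (3.4)·(0.6542) + (1.4)·(0.7103) = 3.2187.

Step 5 — scale by n: T² = 5 · 3.2187 = 16.0935.

T² ≈ 16.0935


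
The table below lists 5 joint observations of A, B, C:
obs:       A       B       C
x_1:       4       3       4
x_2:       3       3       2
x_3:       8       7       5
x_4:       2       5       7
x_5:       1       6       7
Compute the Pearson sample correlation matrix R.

Step 1 — column means:
  mean(A) = (4 + 3 + 8 + 2 + 1) / 5 = 18/5 = 3.6
  mean(B) = (3 + 3 + 7 + 5 + 6) / 5 = 24/5 = 4.8
  mean(C) = (4 + 2 + 5 + 7 + 7) / 5 = 25/5 = 5

Step 2 — sample variances and covariances s[i,j] = (1/(n-1)) · Σ_k (x_{k,i} - mean_i) · (x_{k,j} - mean_j), with n-1 = 4:
  s[A,A] = ((0.4)·(0.4) + (-0.6)·(-0.6) + (4.4)·(4.4) + (-1.6)·(-1.6) + (-2.6)·(-2.6)) / 4 = 29.2/4 = 7.3
  s[A,B] = ((0.4)·(-1.8) + (-0.6)·(-1.8) + (4.4)·(2.2) + (-1.6)·(0.2) + (-2.6)·(1.2)) / 4 = 6.6/4 = 1.65
  s[A,C] = ((0.4)·(-1) + (-0.6)·(-3) + (4.4)·(0) + (-1.6)·(2) + (-2.6)·(2)) / 4 = -7/4 = -1.75
  s[B,B] = ((-1.8)·(-1.8) + (-1.8)·(-1.8) + (2.2)·(2.2) + (0.2)·(0.2) + (1.2)·(1.2)) / 4 = 12.8/4 = 3.2
  s[B,C] = ((-1.8)·(-1) + (-1.8)·(-3) + (2.2)·(0) + (0.2)·(2) + (1.2)·(2)) / 4 = 10/4 = 2.5
  s[C,C] = ((-1)·(-1) + (-3)·(-3) + (0)·(0) + (2)·(2) + (2)·(2)) / 4 = 18/4 = 4.5
  Sample standard deviations s_i = √(s[i,i]):
  s(A) = √(7.3) = 2.7019
  s(B) = √(3.2) = 1.7889
  s(C) = √(4.5) = 2.1213

Step 3 — r_{ij} = s_{ij} / (s_i · s_j):
  r[A,A] = 1 (diagonal).
  r[A,B] = 1.65 / (2.7019 · 1.7889) = 1.65 / 4.8332 = 0.3414
  r[A,C] = -1.75 / (2.7019 · 2.1213) = -1.75 / 5.7315 = -0.3053
  r[B,B] = 1 (diagonal).
  r[B,C] = 2.5 / (1.7889 · 2.1213) = 2.5 / 3.7947 = 0.6588
  r[C,C] = 1 (diagonal).

R is symmetric with unit diagonal. Assembling:

R = [[1, 0.3414, -0.3053],
 [0.3414, 1, 0.6588],
 [-0.3053, 0.6588, 1]]


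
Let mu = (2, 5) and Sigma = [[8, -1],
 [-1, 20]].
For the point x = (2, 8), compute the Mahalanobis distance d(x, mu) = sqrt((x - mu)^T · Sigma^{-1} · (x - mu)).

Step 1 — centre the observation: (x - mu) = (0, 3).

Step 2 — invert Sigma. det(Sigma) = 8·20 - (-1)² = 159.
  Sigma^{-1} = (1/det) · [[d, -b], [-b, a]] = [[0.1258, 0.0063],
 [0.0063, 0.0503]].

Step 3 — form the quadratic (x - mu)^T · Sigma^{-1} · (x - mu):
  Sigma^{-1} · (x - mu) = (0.0189, 0.1509).
  (x - mu)^T · [Sigma^{-1} · (x - mu)] = (0)·(0.0189) + (3)·(0.1509) = 0.4528.

Step 4 — take square root: d = √(0.4528) ≈ 0.6729.

d(x, mu) = √(0.4528) ≈ 0.6729


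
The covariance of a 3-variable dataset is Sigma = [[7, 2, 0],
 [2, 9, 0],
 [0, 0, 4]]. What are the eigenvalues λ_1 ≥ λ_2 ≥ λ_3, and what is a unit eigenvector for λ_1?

Step 1 — characteristic polynomial p(λ) = det(λI - Sigma) = λ³ - tr·λ² + c_1·λ - det, where tr = trace, c_1 = sum of the principal 2×2 minors, det = det(Sigma):
  tr = 7 + 9 + 4 = 20,
  c_1 = (7·9 - (2)²) + (7·4 - (0)²) + (9·4 - (0)²) = 59 + 28 + 36 = 123,
  det = 7·(9·4 - (0)²) - (2)·((2)·4 - (0)·(0)) + (0)·((2)·(0) - 9·(0)) = 7·(36) - (2)·(8) + (0)·(0) = 236.
  So p(λ) = λ³ - 20λ² + 123λ - 236.
Step 2 — look for an integer root (rational root theorem: any rational root is an integer divisor of 236). Testing λ = 4:
  p(4) = 64 - 320 + 492 - 236 = 0  ✓
  Dividing out (λ - 4): p(λ) = (λ - 4)(λ² - 16λ + 59).
Step 3 — remaining eigenvalues from the quadratic λ² - 16λ + 59 = 0:
  Δ = 16² - 4·59 = 256 - 236 = 20,  λ = (16 ± √20)/2 = (16 ± 4.4721)/2 ≈ 10.2361 or 5.7639.
  Sorted: λ_1 = 10.2361,  λ_2 = 5.7639,  λ_3 = 4  (check: sum = 20 = tr ✓).

Step 4 — unit eigenvector for λ_1 ≈ 10.2361: v spans the null space of (Sigma - λ_1 I), whose rows are
  r_1 = (-3.2361, 2, 0),  r_2 = (2, -1.2361, 0),  r_3 = (0, 0, -6.2361).
  v is orthogonal to every row, so take v ∝ r_1 × r_3 = ((2)·(-6.2361) - (0)·(0), (0)·(0) - (-3.2361)·(-6.2361), (-3.2361)·(0) - (2)·(0)) ≈ (-12.4721, -20.1803, 0).
  Rescale (multiply by -1 so the first nonzero entry is positive): u = (12.4721, 20.1803, 0).
  ||u|| = √((12.4721)² + (20.1803)² + (0)²) = √(562.8003) ≈ 23.7234,  v_1 = u/||u|| ≈ (0.5257, 0.8507, 0) (||v_1|| = 1).

λ_1 = 10.2361,  λ_2 = 5.7639,  λ_3 = 4;  v_1 ≈ (0.5257, 0.8507, 0)


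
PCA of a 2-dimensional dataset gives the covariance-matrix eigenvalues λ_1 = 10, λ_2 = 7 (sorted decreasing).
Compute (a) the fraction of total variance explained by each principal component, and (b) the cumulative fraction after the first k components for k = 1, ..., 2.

Step 1 — total variance = trace(Sigma) = Σ λ_i = 10 + 7 = 17.

Step 2 — fraction explained by component i = λ_i / Σ λ:
  PC1: 10/17 = 0.5882
  PC2: 7/17 = 0.4118

Step 3 — cumulative fraction after k components = (λ_1 + ... + λ_k) / Σ λ:
  k = 1: 10/17 = 0.5882
  k = 2: (10 + 7)/17 = 17/17 = 1

Summary (fraction, with percent):

explained: PC1 0.5882 (58.82%), PC2 0.4118 (41.18%);  cumulative: 0.5882, 1


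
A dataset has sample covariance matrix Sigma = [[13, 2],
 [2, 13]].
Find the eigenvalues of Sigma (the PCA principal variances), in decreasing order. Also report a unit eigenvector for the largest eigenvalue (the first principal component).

Step 1 — characteristic polynomial of 2×2 Sigma:
  det(Sigma - λI) = λ² - trace · λ + det = 0.
  trace = 13 + 13 = 26, det = 13·13 - (2)² = 165.
Step 2 — discriminant:
  Δ = trace² - 4·det = 676 - 660 = 16.
Step 3 — eigenvalues:
  λ = (trace ± √Δ)/2 = (26 ± 4)/2,
  λ_1 = 15,  λ_2 = 11.

Step 4 — unit eigenvector for λ_1: solve (Sigma - λ_1 I)v = 0. First row:
  (13 - 15)·v_x + (2)·v_y = 0, i.e. (-2)·v_x + (2)·v_y = 0,
  so v ∝ (b, λ_1 - a) = (2, 2) = u.
  ||u|| = √((2)² + (2)²) = √(8) ≈ 2.8284,
  v_1 = u/||u|| ≈ (0.7071, 0.7071) (||v_1|| = 1).

λ_1 = 15,  λ_2 = 11;  v_1 ≈ (0.7071, 0.7071)


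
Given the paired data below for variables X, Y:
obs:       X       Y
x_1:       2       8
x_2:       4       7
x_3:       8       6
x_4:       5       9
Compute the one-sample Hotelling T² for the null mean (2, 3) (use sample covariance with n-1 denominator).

Step 1 — sample mean vector:
  mean(X) = (2 + 4 + 8 + 5) / 4 = 19/4 = 4.75
  mean(Y) = (8 + 7 + 6 + 9) / 4 = 30/4 = 7.5
  x̄ = (4.75, 7.5),  deviation x̄ - mu_0 = (4.75, 7.5) - (2, 3) = (2.75, 4.5).

Step 2 — sample covariance matrix, S[i,j] = (1/(n-1)) · Σ_k (x_{k,i} - mean_i) · (x_{k,j} - mean_j), divisor n-1 = 3:
  S[X,X] = ((-2.75)·(-2.75) + (-0.75)·(-0.75) + (3.25)·(3.25) + (0.25)·(0.25)) / 3 = 18.75/3 = 6.25
  S[X,Y] = ((-2.75)·(0.5) + (-0.75)·(-0.5) + (3.25)·(-1.5) + (0.25)·(1.5)) / 3 = -5.5/3 = -1.8333
  S[Y,Y] = ((0.5)·(0.5) + (-0.5)·(-0.5) + (-1.5)·(-1.5) + (1.5)·(1.5)) / 3 = 5/3 = 1.6667
  S = [[6.25, -1.8333],
 [-1.8333, 1.6667]].

Step 3 — invert S. det(S) = 6.25·1.6667 - (-1.8333)² = 7.0556.
  S^{-1} = (1/det) · [[d, -b], [-b, a]] = [[0.2362, 0.2598],
 [0.2598, 0.8858]].

Step 4 — quadratic form (x̄ - mu_0)^T · S^{-1} · (x̄ - mu_0):
  S^{-1} · (x̄ - mu_0) = (1.8189, 4.7008),
  (x̄ - mu_0)^T · [...] = (2.75)·(1.8189) + (4.5)·(4.7008) = 26.1555.

Step 5 — scale by n: T² = 4 · 26.1555 = 104.622.

T² ≈ 104.622


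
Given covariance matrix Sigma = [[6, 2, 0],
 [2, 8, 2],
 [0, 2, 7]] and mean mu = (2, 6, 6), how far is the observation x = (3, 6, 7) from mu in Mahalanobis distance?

Step 1 — centre the observation: (x - mu) = (1, 0, 1).

Step 2 — invert Sigma (cofactor / det for 3×3, or solve directly):
  Sigma^{-1} = [[0.1831, -0.0493, 0.0141],
 [-0.0493, 0.1479, -0.0423],
 [0.0141, -0.0423, 0.1549]].

Step 3 — form the quadratic (x - mu)^T · Sigma^{-1} · (x - mu):
  Sigma^{-1} · (x - mu) = (0.1972, -0.0915, 0.169).
  (x - mu)^T · [Sigma^{-1} · (x - mu)] = (1)·(0.1972) + (0)·(-0.0915) + (1)·(0.169) = 0.3662.

Step 4 — take square root: d = √(0.3662) ≈ 0.6051.

d(x, mu) = √(0.3662) ≈ 0.6051


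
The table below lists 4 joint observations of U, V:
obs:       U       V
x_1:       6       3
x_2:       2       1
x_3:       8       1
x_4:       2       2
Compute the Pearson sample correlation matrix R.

Step 1 — column means:
  mean(U) = (6 + 2 + 8 + 2) / 4 = 18/4 = 4.5
  mean(V) = (3 + 1 + 1 + 2) / 4 = 7/4 = 1.75

Step 2 — sample variances and covariances s[i,j] = (1/(n-1)) · Σ_k (x_{k,i} - mean_i) · (x_{k,j} - mean_j), with n-1 = 3:
  s[U,U] = ((1.5)·(1.5) + (-2.5)·(-2.5) + (3.5)·(3.5) + (-2.5)·(-2.5)) / 3 = 27/3 = 9
  s[U,V] = ((1.5)·(1.25) + (-2.5)·(-0.75) + (3.5)·(-0.75) + (-2.5)·(0.25)) / 3 = 0.5/3 = 0.1667
  s[V,V] = ((1.25)·(1.25) + (-0.75)·(-0.75) + (-0.75)·(-0.75) + (0.25)·(0.25)) / 3 = 2.75/3 = 0.9167
  Sample standard deviations s_i = √(s[i,i]):
  s(U) = √(9) = 3
  s(V) = √(0.9167) = 0.9574

Step 3 — r_{ij} = s_{ij} / (s_i · s_j):
  r[U,U] = 1 (diagonal).
  r[U,V] = 0.1667 / (3 · 0.9574) = 0.1667 / 2.8723 = 0.058
  r[V,V] = 1 (diagonal).

R is symmetric with unit diagonal. Assembling:

R = [[1, 0.058],
 [0.058, 1]]


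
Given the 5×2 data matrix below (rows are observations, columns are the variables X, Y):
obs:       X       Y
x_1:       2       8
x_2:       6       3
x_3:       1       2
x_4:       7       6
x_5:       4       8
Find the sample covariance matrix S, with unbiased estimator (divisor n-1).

Step 1 — column means:
  mean(X) = (2 + 6 + 1 + 7 + 4) / 5 = 20/5 = 4
  mean(Y) = (8 + 3 + 2 + 6 + 8) / 5 = 27/5 = 5.4

Step 2 — sample covariance S[i,j] = (1/(n-1)) · Σ_k (x_{k,i} - mean_i) · (x_{k,j} - mean_j), with n-1 = 4.
  S[X,X] = ((-2)·(-2) + (2)·(2) + (-3)·(-3) + (3)·(3) + (0)·(0)) / 4 = 26/4 = 6.5
  S[X,Y] = ((-2)·(2.6) + (2)·(-2.4) + (-3)·(-3.4) + (3)·(0.6) + (0)·(2.6)) / 4 = 2/4 = 0.5
  S[Y,Y] = ((2.6)·(2.6) + (-2.4)·(-2.4) + (-3.4)·(-3.4) + (0.6)·(0.6) + (2.6)·(2.6)) / 4 = 31.2/4 = 7.8

S is symmetric (S[j,i] = S[i,j]). Assembling:

S = [[6.5, 0.5],
 [0.5, 7.8]]


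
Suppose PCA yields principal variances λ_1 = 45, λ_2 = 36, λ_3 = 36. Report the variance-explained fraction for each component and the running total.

Step 1 — total variance = trace(Sigma) = Σ λ_i = 45 + 36 + 36 = 117.

Step 2 — fraction explained by component i = λ_i / Σ λ:
  PC1: 45/117 = 0.3846
  PC2: 36/117 = 0.3077
  PC3: 36/117 = 0.3077

Step 3 — cumulative fraction after k components = (λ_1 + ... + λ_k) / Σ λ:
  k = 1: 45/117 = 0.3846
  k = 2: (45 + 36)/117 = 81/117 = 0.6923
  k = 3: (45 + 36 + 36)/117 = 117/117 = 1

Summary (fraction, with percent):

explained: PC1 0.3846 (38.46%), PC2 0.3077 (30.77%), PC3 0.3077 (30.77%);  cumulative: 0.3846, 0.6923, 1


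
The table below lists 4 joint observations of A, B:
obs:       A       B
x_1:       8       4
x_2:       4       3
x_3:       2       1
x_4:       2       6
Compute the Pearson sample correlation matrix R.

Step 1 — column means:
  mean(A) = (8 + 4 + 2 + 2) / 4 = 16/4 = 4
  mean(B) = (4 + 3 + 1 + 6) / 4 = 14/4 = 3.5

Step 2 — sample variances and covariances s[i,j] = (1/(n-1)) · Σ_k (x_{k,i} - mean_i) · (x_{k,j} - mean_j), with n-1 = 3:
  s[A,A] = ((4)·(4) + (0)·(0) + (-2)·(-2) + (-2)·(-2)) / 3 = 24/3 = 8
  s[A,B] = ((4)·(0.5) + (0)·(-0.5) + (-2)·(-2.5) + (-2)·(2.5)) / 3 = 2/3 = 0.6667
  s[B,B] = ((0.5)·(0.5) + (-0.5)·(-0.5) + (-2.5)·(-2.5) + (2.5)·(2.5)) / 3 = 13/3 = 4.3333
  Sample standard deviations s_i = √(s[i,i]):
  s(A) = √(8) = 2.8284
  s(B) = √(4.3333) = 2.0817

Step 3 — r_{ij} = s_{ij} / (s_i · s_j):
  r[A,A] = 1 (diagonal).
  r[A,B] = 0.6667 / (2.8284 · 2.0817) = 0.6667 / 5.8878 = 0.1132
  r[B,B] = 1 (diagonal).

R is symmetric with unit diagonal. Assembling:

R = [[1, 0.1132],
 [0.1132, 1]]


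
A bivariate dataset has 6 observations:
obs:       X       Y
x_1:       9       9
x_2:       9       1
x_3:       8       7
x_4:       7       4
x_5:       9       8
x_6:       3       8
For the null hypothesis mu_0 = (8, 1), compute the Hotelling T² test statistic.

Step 1 — sample mean vector:
  mean(X) = (9 + 9 + 8 + 7 + 9 + 3) / 6 = 45/6 = 7.5
  mean(Y) = (9 + 1 + 7 + 4 + 8 + 8) / 6 = 37/6 = 6.1667
  x̄ = (7.5, 6.1667),  deviation x̄ - mu_0 = (7.5, 6.1667) - (8, 1) = (-0.5, 5.1667).

Step 2 — sample covariance matrix, S[i,j] = (1/(n-1)) · Σ_k (x_{k,i} - mean_i) · (x_{k,j} - mean_j), divisor n-1 = 5:
  S[X,X] = ((1.5)·(1.5) + (1.5)·(1.5) + (0.5)·(0.5) + (-0.5)·(-0.5) + (1.5)·(1.5) + (-4.5)·(-4.5)) / 5 = 27.5/5 = 5.5
  S[X,Y] = ((1.5)·(2.8333) + (1.5)·(-5.1667) + (0.5)·(0.8333) + (-0.5)·(-2.1667) + (1.5)·(1.8333) + (-4.5)·(1.8333)) / 5 = -7.5/5 = -1.5
  S[Y,Y] = ((2.8333)·(2.8333) + (-5.1667)·(-5.1667) + (0.8333)·(0.8333) + (-2.1667)·(-2.1667) + (1.8333)·(1.8333) + (1.8333)·(1.8333)) / 5 = 46.8333/5 = 9.3667
  S = [[5.5, -1.5],
 [-1.5, 9.3667]].

Step 3 — invert S. det(S) = 5.5·9.3667 - (-1.5)² = 49.2667.
  S^{-1} = (1/det) · [[d, -b], [-b, a]] = [[0.1901, 0.0304],
 [0.0304, 0.1116]].

Step 4 — quadratic form (x̄ - mu_0)^T · S^{-1} · (x̄ - mu_0):
  S^{-1} · (x̄ - mu_0) = (0.0622, 0.5616),
  (x̄ - mu_0)^T · [...] = (-0.5)·(0.0622) + (5.1667)·(0.5616) = 2.8703.

Step 5 — scale by n: T² = 6 · 2.8703 = 17.2219.

T² ≈ 17.2219


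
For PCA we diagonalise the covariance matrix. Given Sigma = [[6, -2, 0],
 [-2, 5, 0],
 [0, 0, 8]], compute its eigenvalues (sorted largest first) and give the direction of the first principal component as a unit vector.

Step 1 — characteristic polynomial p(λ) = det(λI - Sigma) = λ³ - tr·λ² + c_1·λ - det, where tr = trace, c_1 = sum of the principal 2×2 minors, det = det(Sigma):
  tr = 6 + 5 + 8 = 19,
  c_1 = (6·5 - (-2)²) + (6·8 - (0)²) + (5·8 - (0)²) = 26 + 48 + 40 = 114,
  det = 6·(5·8 - (0)²) - (-2)·((-2)·8 - (0)·(0)) + (0)·((-2)·(0) - 5·(0)) = 6·(40) - (-2)·(-16) + (0)·(0) = 208.
  So p(λ) = λ³ - 19λ² + 114λ - 208.
Step 2 — look for an integer root (rational root theorem: any rational root is an integer divisor of 208). Testing λ = 8:
  p(8) = 512 - 1216 + 912 - 208 = 0  ✓
  Dividing out (λ - 8): p(λ) = (λ - 8)(λ² - 11λ + 26).
Step 3 — remaining eigenvalues from the quadratic λ² - 11λ + 26 = 0:
  Δ = 11² - 4·26 = 121 - 104 = 17,  λ = (11 ± √17)/2 = (11 ± 4.1231)/2 ≈ 7.5616 or 3.4384.
  Sorted: λ_1 = 8,  λ_2 = 7.5616,  λ_3 = 3.4384  (check: sum = 19 = tr ✓).

Step 4 — unit eigenvector for λ_1 = 8: v spans the null space of (Sigma - λ_1 I), whose rows are
  r_1 = (-2, -2, 0),  r_2 = (-2, -3, 0),  r_3 = (0, 0, 0).
  v is orthogonal to every row, so take v ∝ r_1 × r_2 = ((-2)·(0) - (0)·(-3), (0)·(-2) - (-2)·(0), (-2)·(-3) - (-2)·(-2)) = (0, 0, 2).
  Rescale (divide by 2): u = (0, 0, 1).
  ||u|| = √((0)² + (0)² + (1)²) = √(1) = 1,  v_1 = u/||u|| ≈ (0, 0, 1) (||v_1|| = 1).

λ_1 = 8,  λ_2 = 7.5616,  λ_3 = 3.4384;  v_1 ≈ (0, 0, 1)


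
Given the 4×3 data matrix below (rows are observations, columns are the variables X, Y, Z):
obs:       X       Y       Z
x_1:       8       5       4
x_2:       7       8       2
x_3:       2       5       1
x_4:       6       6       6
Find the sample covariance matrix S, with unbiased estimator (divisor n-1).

Step 1 — column means:
  mean(X) = (8 + 7 + 2 + 6) / 4 = 23/4 = 5.75
  mean(Y) = (5 + 8 + 5 + 6) / 4 = 24/4 = 6
  mean(Z) = (4 + 2 + 1 + 6) / 4 = 13/4 = 3.25

Step 2 — sample covariance S[i,j] = (1/(n-1)) · Σ_k (x_{k,i} - mean_i) · (x_{k,j} - mean_j), with n-1 = 3.
  S[X,X] = ((2.25)·(2.25) + (1.25)·(1.25) + (-3.75)·(-3.75) + (0.25)·(0.25)) / 3 = 20.75/3 = 6.9167
  S[X,Y] = ((2.25)·(-1) + (1.25)·(2) + (-3.75)·(-1) + (0.25)·(0)) / 3 = 4/3 = 1.3333
  S[X,Z] = ((2.25)·(0.75) + (1.25)·(-1.25) + (-3.75)·(-2.25) + (0.25)·(2.75)) / 3 = 9.25/3 = 3.0833
  S[Y,Y] = ((-1)·(-1) + (2)·(2) + (-1)·(-1) + (0)·(0)) / 3 = 6/3 = 2
  S[Y,Z] = ((-1)·(0.75) + (2)·(-1.25) + (-1)·(-2.25) + (0)·(2.75)) / 3 = -1/3 = -0.3333
  S[Z,Z] = ((0.75)·(0.75) + (-1.25)·(-1.25) + (-2.25)·(-2.25) + (2.75)·(2.75)) / 3 = 14.75/3 = 4.9167

S is symmetric (S[j,i] = S[i,j]). Assembling:

S = [[6.9167, 1.3333, 3.0833],
 [1.3333, 2, -0.3333],
 [3.0833, -0.3333, 4.9167]]


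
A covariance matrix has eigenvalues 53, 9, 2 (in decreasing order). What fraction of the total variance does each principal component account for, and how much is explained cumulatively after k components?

Step 1 — total variance = trace(Sigma) = Σ λ_i = 53 + 9 + 2 = 64.

Step 2 — fraction explained by component i = λ_i / Σ λ:
  PC1: 53/64 = 0.8281
  PC2: 9/64 = 0.1406
  PC3: 2/64 = 0.0312

Step 3 — cumulative fraction after k components = (λ_1 + ... + λ_k) / Σ λ:
  k = 1: 53/64 = 0.8281
  k = 2: (53 + 9)/64 = 62/64 = 0.9688
  k = 3: (53 + 9 + 2)/64 = 64/64 = 1

Summary (fraction, with percent):

explained: PC1 0.8281 (82.81%), PC2 0.1406 (14.06%), PC3 0.0312 (3.12%);  cumulative: 0.8281, 0.9688, 1


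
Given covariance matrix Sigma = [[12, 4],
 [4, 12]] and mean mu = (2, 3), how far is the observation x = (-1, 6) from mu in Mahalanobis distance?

Step 1 — centre the observation: (x - mu) = (-3, 3).

Step 2 — invert Sigma. det(Sigma) = 12·12 - (4)² = 128.
  Sigma^{-1} = (1/det) · [[d, -b], [-b, a]] = [[0.0938, -0.0312],
 [-0.0312, 0.0938]].

Step 3 — form the quadratic (x - mu)^T · Sigma^{-1} · (x - mu):
  Sigma^{-1} · (x - mu) = (-0.375, 0.375).
  (x - mu)^T · [Sigma^{-1} · (x - mu)] = (-3)·(-0.375) + (3)·(0.375) = 2.25.

Step 4 — take square root: d = √(2.25) ≈ 1.5.

d(x, mu) = √(2.25) ≈ 1.5


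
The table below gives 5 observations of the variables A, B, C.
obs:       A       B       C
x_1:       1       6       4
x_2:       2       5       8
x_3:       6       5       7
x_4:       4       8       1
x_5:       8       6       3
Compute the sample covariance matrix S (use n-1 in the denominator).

Step 1 — column means:
  mean(A) = (1 + 2 + 6 + 4 + 8) / 5 = 21/5 = 4.2
  mean(B) = (6 + 5 + 5 + 8 + 6) / 5 = 30/5 = 6
  mean(C) = (4 + 8 + 7 + 1 + 3) / 5 = 23/5 = 4.6

Step 2 — sample covariance S[i,j] = (1/(n-1)) · Σ_k (x_{k,i} - mean_i) · (x_{k,j} - mean_j), with n-1 = 4.
  S[A,A] = ((-3.2)·(-3.2) + (-2.2)·(-2.2) + (1.8)·(1.8) + (-0.2)·(-0.2) + (3.8)·(3.8)) / 4 = 32.8/4 = 8.2
  S[A,B] = ((-3.2)·(0) + (-2.2)·(-1) + (1.8)·(-1) + (-0.2)·(2) + (3.8)·(0)) / 4 = 0/4 = 0
  S[A,C] = ((-3.2)·(-0.6) + (-2.2)·(3.4) + (1.8)·(2.4) + (-0.2)·(-3.6) + (3.8)·(-1.6)) / 4 = -6.6/4 = -1.65
  S[B,B] = ((0)·(0) + (-1)·(-1) + (-1)·(-1) + (2)·(2) + (0)·(0)) / 4 = 6/4 = 1.5
  S[B,C] = ((0)·(-0.6) + (-1)·(3.4) + (-1)·(2.4) + (2)·(-3.6) + (0)·(-1.6)) / 4 = -13/4 = -3.25
  S[C,C] = ((-0.6)·(-0.6) + (3.4)·(3.4) + (2.4)·(2.4) + (-3.6)·(-3.6) + (-1.6)·(-1.6)) / 4 = 33.2/4 = 8.3

S is symmetric (S[j,i] = S[i,j]). Assembling:

S = [[8.2, 0, -1.65],
 [0, 1.5, -3.25],
 [-1.65, -3.25, 8.3]]


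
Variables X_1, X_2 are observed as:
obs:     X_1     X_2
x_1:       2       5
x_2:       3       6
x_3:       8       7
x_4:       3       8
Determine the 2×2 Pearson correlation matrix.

Step 1 — column means:
  mean(X_1) = (2 + 3 + 8 + 3) / 4 = 16/4 = 4
  mean(X_2) = (5 + 6 + 7 + 8) / 4 = 26/4 = 6.5

Step 2 — sample variances and covariances s[i,j] = (1/(n-1)) · Σ_k (x_{k,i} - mean_i) · (x_{k,j} - mean_j), with n-1 = 3:
  s[X_1,X_1] = ((-2)·(-2) + (-1)·(-1) + (4)·(4) + (-1)·(-1)) / 3 = 22/3 = 7.3333
  s[X_1,X_2] = ((-2)·(-1.5) + (-1)·(-0.5) + (4)·(0.5) + (-1)·(1.5)) / 3 = 4/3 = 1.3333
  s[X_2,X_2] = ((-1.5)·(-1.5) + (-0.5)·(-0.5) + (0.5)·(0.5) + (1.5)·(1.5)) / 3 = 5/3 = 1.6667
  Sample standard deviations s_i = √(s[i,i]):
  s(X_1) = √(7.3333) = 2.708
  s(X_2) = √(1.6667) = 1.291

Step 3 — r_{ij} = s_{ij} / (s_i · s_j):
  r[X_1,X_1] = 1 (diagonal).
  r[X_1,X_2] = 1.3333 / (2.708 · 1.291) = 1.3333 / 3.496 = 0.3814
  r[X_2,X_2] = 1 (diagonal).

R is symmetric with unit diagonal. Assembling:

R = [[1, 0.3814],
 [0.3814, 1]]


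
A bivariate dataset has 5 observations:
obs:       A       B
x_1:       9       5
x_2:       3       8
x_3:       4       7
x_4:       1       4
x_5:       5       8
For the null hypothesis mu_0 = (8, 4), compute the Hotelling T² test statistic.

Step 1 — sample mean vector:
  mean(A) = (9 + 3 + 4 + 1 + 5) / 5 = 22/5 = 4.4
  mean(B) = (5 + 8 + 7 + 4 + 8) / 5 = 32/5 = 6.4
  x̄ = (4.4, 6.4),  deviation x̄ - mu_0 = (4.4, 6.4) - (8, 4) = (-3.6, 2.4).

Step 2 — sample covariance matrix, S[i,j] = (1/(n-1)) · Σ_k (x_{k,i} - mean_i) · (x_{k,j} - mean_j), divisor n-1 = 4:
  S[A,A] = ((4.6)·(4.6) + (-1.4)·(-1.4) + (-0.4)·(-0.4) + (-3.4)·(-3.4) + (0.6)·(0.6)) / 4 = 35.2/4 = 8.8
  S[A,B] = ((4.6)·(-1.4) + (-1.4)·(1.6) + (-0.4)·(0.6) + (-3.4)·(-2.4) + (0.6)·(1.6)) / 4 = 0.2/4 = 0.05
  S[B,B] = ((-1.4)·(-1.4) + (1.6)·(1.6) + (0.6)·(0.6) + (-2.4)·(-2.4) + (1.6)·(1.6)) / 4 = 13.2/4 = 3.3
  S = [[8.8, 0.05],
 [0.05, 3.3]].

Step 3 — invert S. det(S) = 8.8·3.3 - (0.05)² = 29.0375.
  S^{-1} = (1/det) · [[d, -b], [-b, a]] = [[0.1136, -0.0017],
 [-0.0017, 0.3031]].

Step 4 — quadratic form (x̄ - mu_0)^T · S^{-1} · (x̄ - mu_0):
  S^{-1} · (x̄ - mu_0) = (-0.4133, 0.7335),
  (x̄ - mu_0)^T · [...] = (-3.6)·(-0.4133) + (2.4)·(0.7335) = 3.2482.

Step 5 — scale by n: T² = 5 · 3.2482 = 16.2411.

T² ≈ 16.2411


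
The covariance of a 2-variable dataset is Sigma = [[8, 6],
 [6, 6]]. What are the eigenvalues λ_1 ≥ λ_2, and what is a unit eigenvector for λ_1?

Step 1 — characteristic polynomial of 2×2 Sigma:
  det(Sigma - λI) = λ² - trace · λ + det = 0.
  trace = 8 + 6 = 14, det = 8·6 - (6)² = 12.
Step 2 — discriminant:
  Δ = trace² - 4·det = 196 - 48 = 148.
Step 3 — eigenvalues:
  λ = (trace ± √Δ)/2 = (14 ± 12.1655)/2,
  λ_1 = 13.0828,  λ_2 = 0.9172.

Step 4 — unit eigenvector for λ_1: solve (Sigma - λ_1 I)v = 0. First row:
  (8 - 13.0828)·v_x + (6)·v_y = 0, i.e. (-5.0828)·v_x + (6)·v_y = 0,
  so v ∝ (b, λ_1 - a) = (6, 5.0828) = u.
  ||u|| = √((6)² + (5.0828)²) = √(61.8345) ≈ 7.8635,
  v_1 = u/||u|| ≈ (0.763, 0.6464) (||v_1|| = 1).

λ_1 = 13.0828,  λ_2 = 0.9172;  v_1 ≈ (0.763, 0.6464)


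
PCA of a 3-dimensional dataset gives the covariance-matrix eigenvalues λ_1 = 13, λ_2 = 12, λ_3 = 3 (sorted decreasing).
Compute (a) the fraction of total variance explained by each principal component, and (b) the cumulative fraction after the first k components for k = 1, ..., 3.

Step 1 — total variance = trace(Sigma) = Σ λ_i = 13 + 12 + 3 = 28.

Step 2 — fraction explained by component i = λ_i / Σ λ:
  PC1: 13/28 = 0.4643
  PC2: 12/28 = 0.4286
  PC3: 3/28 = 0.1071

Step 3 — cumulative fraction after k components = (λ_1 + ... + λ_k) / Σ λ:
  k = 1: 13/28 = 0.4643
  k = 2: (13 + 12)/28 = 25/28 = 0.8929
  k = 3: (13 + 12 + 3)/28 = 28/28 = 1

Summary (fraction, with percent):

explained: PC1 0.4643 (46.43%), PC2 0.4286 (42.86%), PC3 0.1071 (10.71%);  cumulative: 0.4643, 0.8929, 1


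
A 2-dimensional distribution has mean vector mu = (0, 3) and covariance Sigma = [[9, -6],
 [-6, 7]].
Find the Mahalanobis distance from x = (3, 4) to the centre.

Step 1 — centre the observation: (x - mu) = (3, 1).

Step 2 — invert Sigma. det(Sigma) = 9·7 - (-6)² = 27.
  Sigma^{-1} = (1/det) · [[d, -b], [-b, a]] = [[0.2593, 0.2222],
 [0.2222, 0.3333]].

Step 3 — form the quadratic (x - mu)^T · Sigma^{-1} · (x - mu):
  Sigma^{-1} · (x - mu) = (1, 1).
  (x - mu)^T · [Sigma^{-1} · (x - mu)] = (3)·(1) + (1)·(1) = 4.

Step 4 — take square root: d = √(4) ≈ 2.

d(x, mu) = √(4) ≈ 2


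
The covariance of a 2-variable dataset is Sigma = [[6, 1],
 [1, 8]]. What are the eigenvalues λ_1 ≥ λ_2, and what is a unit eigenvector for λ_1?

Step 1 — characteristic polynomial of 2×2 Sigma:
  det(Sigma - λI) = λ² - trace · λ + det = 0.
  trace = 6 + 8 = 14, det = 6·8 - (1)² = 47.
Step 2 — discriminant:
  Δ = trace² - 4·det = 196 - 188 = 8.
Step 3 — eigenvalues:
  λ = (trace ± √Δ)/2 = (14 ± 2.8284)/2,
  λ_1 = 8.4142,  λ_2 = 5.5858.

Step 4 — unit eigenvector for λ_1: solve (Sigma - λ_1 I)v = 0. First row:
  (6 - 8.4142)·v_x + (1)·v_y = 0, i.e. (-2.4142)·v_x + (1)·v_y = 0,
  so v ∝ (b, λ_1 - a) = (1, 2.4142) = u.
  ||u|| = √((1)² + (2.4142)²) = √(6.8284) ≈ 2.6131,
  v_1 = u/||u|| ≈ (0.3827, 0.9239) (||v_1|| = 1).

λ_1 = 8.4142,  λ_2 = 5.5858;  v_1 ≈ (0.3827, 0.9239)


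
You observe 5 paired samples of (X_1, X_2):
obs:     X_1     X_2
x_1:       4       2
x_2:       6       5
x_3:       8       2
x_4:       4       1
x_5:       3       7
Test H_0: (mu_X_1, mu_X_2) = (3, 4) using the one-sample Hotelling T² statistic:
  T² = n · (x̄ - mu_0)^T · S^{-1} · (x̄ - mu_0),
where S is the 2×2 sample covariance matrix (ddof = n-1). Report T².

Step 1 — sample mean vector:
  mean(X_1) = (4 + 6 + 8 + 4 + 3) / 5 = 25/5 = 5
  mean(X_2) = (2 + 5 + 2 + 1 + 7) / 5 = 17/5 = 3.4
  x̄ = (5, 3.4),  deviation x̄ - mu_0 = (5, 3.4) - (3, 4) = (2, -0.6).

Step 2 — sample covariance matrix, S[i,j] = (1/(n-1)) · Σ_k (x_{k,i} - mean_i) · (x_{k,j} - mean_j), divisor n-1 = 4:
  S[X_1,X_1] = ((-1)·(-1) + (1)·(1) + (3)·(3) + (-1)·(-1) + (-2)·(-2)) / 4 = 16/4 = 4
  S[X_1,X_2] = ((-1)·(-1.4) + (1)·(1.6) + (3)·(-1.4) + (-1)·(-2.4) + (-2)·(3.6)) / 4 = -6/4 = -1.5
  S[X_2,X_2] = ((-1.4)·(-1.4) + (1.6)·(1.6) + (-1.4)·(-1.4) + (-2.4)·(-2.4) + (3.6)·(3.6)) / 4 = 25.2/4 = 6.3
  S = [[4, -1.5],
 [-1.5, 6.3]].

Step 3 — invert S. det(S) = 4·6.3 - (-1.5)² = 22.95.
  S^{-1} = (1/det) · [[d, -b], [-b, a]] = [[0.2745, 0.0654],
 [0.0654, 0.1743]].

Step 4 — quadratic form (x̄ - mu_0)^T · S^{-1} · (x̄ - mu_0):
  S^{-1} · (x̄ - mu_0) = (0.5098, 0.0261),
  (x̄ - mu_0)^T · [...] = (2)·(0.5098) + (-0.6)·(0.0261) = 1.0039.

Step 5 — scale by n: T² = 5 · 1.0039 = 5.0196.

T² ≈ 5.0196


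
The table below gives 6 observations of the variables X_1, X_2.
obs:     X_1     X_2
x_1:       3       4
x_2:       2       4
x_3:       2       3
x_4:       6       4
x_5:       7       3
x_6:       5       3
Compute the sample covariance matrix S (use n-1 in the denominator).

Step 1 — column means:
  mean(X_1) = (3 + 2 + 2 + 6 + 7 + 5) / 6 = 25/6 = 4.1667
  mean(X_2) = (4 + 4 + 3 + 4 + 3 + 3) / 6 = 21/6 = 3.5

Step 2 — sample covariance S[i,j] = (1/(n-1)) · Σ_k (x_{k,i} - mean_i) · (x_{k,j} - mean_j), with n-1 = 5.
  S[X_1,X_1] = ((-1.1667)·(-1.1667) + (-2.1667)·(-2.1667) + (-2.1667)·(-2.1667) + (1.8333)·(1.8333) + (2.8333)·(2.8333) + (0.8333)·(0.8333)) / 5 = 22.8333/5 = 4.5667
  S[X_1,X_2] = ((-1.1667)·(0.5) + (-2.1667)·(0.5) + (-2.1667)·(-0.5) + (1.8333)·(0.5) + (2.8333)·(-0.5) + (0.8333)·(-0.5)) / 5 = -1.5/5 = -0.3
  S[X_2,X_2] = ((0.5)·(0.5) + (0.5)·(0.5) + (-0.5)·(-0.5) + (0.5)·(0.5) + (-0.5)·(-0.5) + (-0.5)·(-0.5)) / 5 = 1.5/5 = 0.3

S is symmetric (S[j,i] = S[i,j]). Assembling:

S = [[4.5667, -0.3],
 [-0.3, 0.3]]


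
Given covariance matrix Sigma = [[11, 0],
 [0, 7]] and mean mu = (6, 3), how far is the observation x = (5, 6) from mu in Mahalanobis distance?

Step 1 — centre the observation: (x - mu) = (-1, 3).

Step 2 — invert Sigma. det(Sigma) = 11·7 - (0)² = 77.
  Sigma^{-1} = (1/det) · [[d, -b], [-b, a]] = [[0.0909, 0],
 [0, 0.1429]].

Step 3 — form the quadratic (x - mu)^T · Sigma^{-1} · (x - mu):
  Sigma^{-1} · (x - mu) = (-0.0909, 0.4286).
  (x - mu)^T · [Sigma^{-1} · (x - mu)] = (-1)·(-0.0909) + (3)·(0.4286) = 1.3766.

Step 4 — take square root: d = √(1.3766) ≈ 1.1733.

d(x, mu) = √(1.3766) ≈ 1.1733
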